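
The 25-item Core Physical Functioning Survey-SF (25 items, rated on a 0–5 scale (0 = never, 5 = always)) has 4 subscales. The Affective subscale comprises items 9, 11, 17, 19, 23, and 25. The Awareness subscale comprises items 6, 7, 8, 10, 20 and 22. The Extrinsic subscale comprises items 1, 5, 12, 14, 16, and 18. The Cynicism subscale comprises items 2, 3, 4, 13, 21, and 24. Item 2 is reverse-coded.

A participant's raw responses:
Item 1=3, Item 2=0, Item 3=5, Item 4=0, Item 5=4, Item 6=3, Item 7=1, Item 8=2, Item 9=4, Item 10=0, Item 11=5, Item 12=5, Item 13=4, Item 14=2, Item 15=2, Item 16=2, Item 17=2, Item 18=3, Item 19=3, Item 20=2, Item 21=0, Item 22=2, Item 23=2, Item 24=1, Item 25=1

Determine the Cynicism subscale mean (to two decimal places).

2.50

Cynicism items: 2, 3, 4, 13, 21, 24.
Of these, item 2 is reverse-coded; reverse-coded value = 5 − response.
  item 2: 5 − 0 = 5
  item 3: 5
  item 4: 0
  item 13: 4
  item 21: 0
  item 24: 1
Sum = 5 + 5 + 0 + 4 + 0 + 1 = 15
Mean = 15 / 6 = 2.50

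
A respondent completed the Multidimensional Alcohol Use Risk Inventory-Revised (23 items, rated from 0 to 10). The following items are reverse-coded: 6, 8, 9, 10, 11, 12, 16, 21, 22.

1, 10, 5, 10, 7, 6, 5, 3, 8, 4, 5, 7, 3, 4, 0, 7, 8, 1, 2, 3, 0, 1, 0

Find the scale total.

108

Raw sum = 100. Reverse-coded items: 6, 8, 9, 10, 11, 12, 16, 21, 22; their raw sum = 41.
Each reversal replaces raw with 10 − raw, changing the total by 10 − 2·raw per item.
Total = 100 + 9·10 − 2·41 = 100 + 90 − 82 = 108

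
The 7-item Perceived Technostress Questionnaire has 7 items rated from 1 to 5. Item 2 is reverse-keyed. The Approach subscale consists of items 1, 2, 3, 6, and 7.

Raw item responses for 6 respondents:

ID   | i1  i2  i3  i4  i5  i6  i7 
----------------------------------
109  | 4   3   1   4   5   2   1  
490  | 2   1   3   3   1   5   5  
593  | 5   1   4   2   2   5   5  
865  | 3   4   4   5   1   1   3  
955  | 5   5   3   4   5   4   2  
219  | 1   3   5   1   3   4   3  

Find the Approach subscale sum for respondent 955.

15

Respondent 955 raw: 5, 5, 3, 4, 5, 4, 2.
Approach items: 1, 2, 3, 6, 7.
Reverse-coded (reverse-coded value = 6 − response):
  item 1: 5
  item 2: 6 − 5 = 1
  item 3: 3
  item 6: 4
  item 7: 2
Sum = 5 + 1 + 3 + 4 + 2 = 15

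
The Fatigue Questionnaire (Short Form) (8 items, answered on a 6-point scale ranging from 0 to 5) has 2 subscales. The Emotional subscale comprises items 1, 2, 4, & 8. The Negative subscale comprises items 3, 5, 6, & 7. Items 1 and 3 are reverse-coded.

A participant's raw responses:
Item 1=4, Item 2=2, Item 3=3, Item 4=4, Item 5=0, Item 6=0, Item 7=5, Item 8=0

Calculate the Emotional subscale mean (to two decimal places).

1.75

Emotional items: 1, 2, 4, 8.
Of these, item 1 is reverse-coded; reverse-coded value = 5 − response.
  item 1: 5 − 4 = 1
  item 2: 2
  item 4: 4
  item 8: 0
Sum = 1 + 2 + 4 + 0 = 7
Mean = 7 / 4 = 1.75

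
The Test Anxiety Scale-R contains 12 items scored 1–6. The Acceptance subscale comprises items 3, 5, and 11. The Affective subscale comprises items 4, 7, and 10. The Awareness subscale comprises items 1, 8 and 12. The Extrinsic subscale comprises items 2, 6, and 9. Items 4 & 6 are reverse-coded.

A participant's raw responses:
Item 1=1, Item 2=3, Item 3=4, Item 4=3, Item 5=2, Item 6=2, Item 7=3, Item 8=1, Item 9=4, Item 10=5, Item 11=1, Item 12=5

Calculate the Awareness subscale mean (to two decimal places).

Awareness items: 1, 8, 12.
  item 1: 1
  item 8: 1
  item 12: 5
Sum = 1 + 1 + 5 = 7
Mean = 7 / 3 = 2.33

2.33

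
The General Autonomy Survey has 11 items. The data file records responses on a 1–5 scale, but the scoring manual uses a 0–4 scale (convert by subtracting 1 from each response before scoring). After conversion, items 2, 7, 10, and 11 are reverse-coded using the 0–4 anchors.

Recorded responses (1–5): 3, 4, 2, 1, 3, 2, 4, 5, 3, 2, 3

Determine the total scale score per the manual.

Convert to 0–4: 2, 3, 1, 0, 2, 1, 3, 4, 2, 1, 2
Reverse-coded (reversed = (0+4) − raw = 4 − raw):
  item 2: 4 − 3 = 1
  item 7: 4 − 3 = 1
  item 10: 4 − 1 = 3
  item 11: 4 − 2 = 2
Scored: 2, 1, 1, 0, 2, 1, 1, 4, 2, 3, 2
Total = 19

19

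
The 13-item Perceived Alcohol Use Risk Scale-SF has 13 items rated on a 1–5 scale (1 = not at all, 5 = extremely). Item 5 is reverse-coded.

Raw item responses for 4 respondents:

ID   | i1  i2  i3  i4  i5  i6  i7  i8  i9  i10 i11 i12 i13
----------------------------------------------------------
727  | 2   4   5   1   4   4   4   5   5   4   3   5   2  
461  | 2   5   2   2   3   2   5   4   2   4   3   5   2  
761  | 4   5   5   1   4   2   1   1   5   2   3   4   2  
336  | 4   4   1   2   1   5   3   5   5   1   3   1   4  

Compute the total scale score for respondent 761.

37

Respondent 761 raw: 4, 5, 5, 1, 4, 2, 1, 1, 5, 2, 3, 4, 2.
Reverse-coded (on a 1–5 scale, reversed = 6 − raw):
  item 1: 4
  item 2: 5
  item 3: 5
  item 4: 1
  item 5: 6 − 4 = 2
  item 6: 2
  item 7: 1
  item 8: 1
  item 9: 5
  item 10: 2
  item 11: 3
  item 12: 4
  item 13: 2
Sum = 4 + 5 + 5 + 1 + 2 + 2 + 1 + 1 + 5 + 2 + 3 + 4 + 2 = 37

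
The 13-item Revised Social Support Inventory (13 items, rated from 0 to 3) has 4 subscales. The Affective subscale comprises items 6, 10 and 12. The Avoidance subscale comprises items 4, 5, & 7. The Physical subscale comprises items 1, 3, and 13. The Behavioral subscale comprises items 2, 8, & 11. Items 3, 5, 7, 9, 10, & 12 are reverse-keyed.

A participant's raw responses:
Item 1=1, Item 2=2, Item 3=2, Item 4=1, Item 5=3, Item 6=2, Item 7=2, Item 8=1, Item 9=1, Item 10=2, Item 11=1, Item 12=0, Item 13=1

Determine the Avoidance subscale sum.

2

Avoidance items: 4, 5, 7.
Of these, items 5 & 7 are reverse-keyed; reverse-coded value = 3 − response.
  item 4: 1
  item 5: 3 − 3 = 0
  item 7: 3 − 2 = 1
Sum = 1 + 0 + 1 = 2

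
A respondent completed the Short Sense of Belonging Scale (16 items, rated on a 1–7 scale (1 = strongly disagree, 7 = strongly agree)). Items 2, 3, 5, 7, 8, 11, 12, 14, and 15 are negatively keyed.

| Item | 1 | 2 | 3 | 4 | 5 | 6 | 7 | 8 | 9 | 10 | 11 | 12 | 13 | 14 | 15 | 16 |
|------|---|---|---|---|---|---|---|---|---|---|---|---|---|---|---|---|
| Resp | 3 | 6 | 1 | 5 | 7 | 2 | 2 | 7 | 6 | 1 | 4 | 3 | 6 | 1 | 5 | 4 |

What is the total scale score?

63

Raw sum = 63. Negatively keyed items: 2, 3, 5, 7, 8, 11, 12, 14, 15; their raw sum = 36.
Each reversal replaces raw with 8 − raw, changing the total by 8 − 2·raw per item.
Total = 63 + 9·8 − 2·36 = 63 + 72 − 72 = 63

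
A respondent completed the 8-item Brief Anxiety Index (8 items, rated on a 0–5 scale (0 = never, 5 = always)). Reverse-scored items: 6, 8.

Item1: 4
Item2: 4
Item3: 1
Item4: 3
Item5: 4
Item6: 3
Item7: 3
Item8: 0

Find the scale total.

Apply reverse scoring (reverse-coded value = 5 − response):
  item 6: 5 − 3 = 2
  item 8: 5 − 0 = 5
Scored responses: 4, 4, 1, 3, 4, 2, 3, 5
Total = 4 + 4 + 1 + 3 + 4 + 2 + 3 + 5 = 26

26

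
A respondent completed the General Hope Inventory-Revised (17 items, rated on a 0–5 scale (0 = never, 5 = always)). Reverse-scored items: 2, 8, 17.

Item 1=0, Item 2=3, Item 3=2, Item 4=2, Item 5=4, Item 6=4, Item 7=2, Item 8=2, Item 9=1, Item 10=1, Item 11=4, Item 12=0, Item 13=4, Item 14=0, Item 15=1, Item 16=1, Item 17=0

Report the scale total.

Reversing items 2, 8, and 17 with 5 − raw:
Total = 0 + (5−3) + 2 + 2 + 4 + 4 + 2 + (5−2) + 1 + 1 + 4 + 0 + 4 + 0 + 1 + 1 + (5−0)
      = 0 + 2 + 2 + 2 + 4 + 4 + 2 + 3 + 1 + 1 + 4 + 0 + 4 + 0 + 1 + 1 + 5 = 36

36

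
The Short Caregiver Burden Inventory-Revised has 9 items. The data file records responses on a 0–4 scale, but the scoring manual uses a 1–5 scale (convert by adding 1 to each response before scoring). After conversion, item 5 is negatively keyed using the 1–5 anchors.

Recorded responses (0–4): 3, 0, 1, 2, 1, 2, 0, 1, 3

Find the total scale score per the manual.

Convert to 1–5: 4, 1, 2, 3, 2, 3, 1, 2, 4
Reverse-coded (reverse-coded value = 6 − response):
  item 5: 6 − 2 = 4
Scored: 4, 1, 2, 3, 4, 3, 1, 2, 4
Total = 24

24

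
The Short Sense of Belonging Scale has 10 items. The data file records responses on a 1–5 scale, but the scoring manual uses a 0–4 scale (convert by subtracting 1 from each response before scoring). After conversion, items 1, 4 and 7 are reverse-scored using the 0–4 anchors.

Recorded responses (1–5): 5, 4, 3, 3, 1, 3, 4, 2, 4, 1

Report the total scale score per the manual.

14

Convert to 0–4: 4, 3, 2, 2, 0, 2, 3, 1, 3, 0
Reverse-coded (reverse-coded value = 4 − response):
  item 1: 4 − 4 = 0
  item 4: 4 − 2 = 2
  item 7: 4 − 3 = 1
Scored: 0, 3, 2, 2, 0, 2, 1, 1, 3, 0
Total = 14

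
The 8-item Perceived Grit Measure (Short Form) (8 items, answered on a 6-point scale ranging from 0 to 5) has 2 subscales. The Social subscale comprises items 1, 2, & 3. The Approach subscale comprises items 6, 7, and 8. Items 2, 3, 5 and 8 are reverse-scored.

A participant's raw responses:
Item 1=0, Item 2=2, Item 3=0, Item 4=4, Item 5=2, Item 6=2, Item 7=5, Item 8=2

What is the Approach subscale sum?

10

Approach items: 6, 7, 8.
Of these, item 8 is reverse-scored; reverse-coded value = 5 − response.
  item 6: 2
  item 7: 5
  item 8: 5 − 2 = 3
Sum = 2 + 5 + 3 = 10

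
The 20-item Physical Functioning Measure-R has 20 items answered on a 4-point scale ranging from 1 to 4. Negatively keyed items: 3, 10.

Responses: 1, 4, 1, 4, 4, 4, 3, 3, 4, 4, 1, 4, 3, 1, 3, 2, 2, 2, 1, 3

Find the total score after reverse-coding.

Reversing items 3 & 10 with 5 − raw:
Total = 1 + 4 + (5−1) + 4 + 4 + 4 + 3 + 3 + 4 + (5−4) + 1 + 4 + 3 + 1 + 3 + 2 + 2 + 2 + 1 + 3
      = 1 + 4 + 4 + 4 + 4 + 4 + 3 + 3 + 4 + 1 + 1 + 4 + 3 + 1 + 3 + 2 + 2 + 2 + 1 + 3 = 54

54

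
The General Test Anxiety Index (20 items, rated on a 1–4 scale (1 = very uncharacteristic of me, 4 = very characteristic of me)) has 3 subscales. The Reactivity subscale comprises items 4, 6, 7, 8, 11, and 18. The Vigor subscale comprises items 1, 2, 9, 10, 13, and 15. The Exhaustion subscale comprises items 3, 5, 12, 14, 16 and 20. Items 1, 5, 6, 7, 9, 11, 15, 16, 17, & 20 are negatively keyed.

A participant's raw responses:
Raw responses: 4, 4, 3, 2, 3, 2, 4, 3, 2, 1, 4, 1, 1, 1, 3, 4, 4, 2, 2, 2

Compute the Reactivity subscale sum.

12

Reactivity items: 4, 6, 7, 8, 11, 18.
Of these, items 6, 7, and 11 are negatively keyed; reversed = (1+4) − raw = 5 − raw.
  item 4: 2
  item 6: 5 − 2 = 3
  item 7: 5 − 4 = 1
  item 8: 3
  item 11: 5 − 4 = 1
  item 18: 2
Sum = 2 + 3 + 1 + 3 + 1 + 2 = 12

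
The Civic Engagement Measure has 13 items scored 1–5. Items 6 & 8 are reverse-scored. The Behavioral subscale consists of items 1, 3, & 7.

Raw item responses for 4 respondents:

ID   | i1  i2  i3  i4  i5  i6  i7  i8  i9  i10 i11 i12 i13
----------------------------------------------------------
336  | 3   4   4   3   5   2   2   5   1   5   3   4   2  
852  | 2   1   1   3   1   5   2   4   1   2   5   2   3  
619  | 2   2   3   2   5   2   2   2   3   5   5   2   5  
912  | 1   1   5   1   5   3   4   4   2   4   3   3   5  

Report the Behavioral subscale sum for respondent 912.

Respondent 912 raw: 1, 1, 5, 1, 5, 3, 4, 4, 2, 4, 3, 3, 5.
Behavioral items: 1, 3, 7.
Reverse-coded (reversed = (1+5) − raw = 6 − raw):
  item 1: 1
  item 3: 5
  item 7: 4
Sum = 1 + 5 + 4 = 10

10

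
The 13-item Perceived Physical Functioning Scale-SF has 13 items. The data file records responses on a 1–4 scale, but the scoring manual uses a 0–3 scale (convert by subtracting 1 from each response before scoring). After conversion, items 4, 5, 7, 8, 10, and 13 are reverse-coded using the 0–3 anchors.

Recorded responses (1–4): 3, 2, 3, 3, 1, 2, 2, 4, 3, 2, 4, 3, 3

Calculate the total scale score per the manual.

22

Convert to 0–3: 2, 1, 2, 2, 0, 1, 1, 3, 2, 1, 3, 2, 2
Reverse-coded (on a 0–3 scale, reversed = 3 − raw):
  item 4: 3 − 2 = 1
  item 5: 3 − 0 = 3
  item 7: 3 − 1 = 2
  item 8: 3 − 3 = 0
  item 10: 3 − 1 = 2
  item 13: 3 − 2 = 1
Scored: 2, 1, 2, 1, 3, 1, 2, 0, 2, 2, 3, 2, 1
Total = 22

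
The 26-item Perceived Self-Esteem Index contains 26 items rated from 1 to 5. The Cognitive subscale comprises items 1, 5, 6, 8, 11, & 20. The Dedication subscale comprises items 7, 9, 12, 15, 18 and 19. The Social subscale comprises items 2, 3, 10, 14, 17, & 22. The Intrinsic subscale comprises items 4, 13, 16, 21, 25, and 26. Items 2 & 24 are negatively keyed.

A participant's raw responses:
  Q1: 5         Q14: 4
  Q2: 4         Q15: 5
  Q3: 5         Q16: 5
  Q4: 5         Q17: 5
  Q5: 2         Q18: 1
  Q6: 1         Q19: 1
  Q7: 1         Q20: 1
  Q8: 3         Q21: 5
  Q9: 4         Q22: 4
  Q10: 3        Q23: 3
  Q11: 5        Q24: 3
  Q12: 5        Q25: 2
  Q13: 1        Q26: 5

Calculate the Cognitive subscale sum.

Cognitive items: 1, 5, 6, 8, 11, 20.
  item 1: 5
  item 5: 2
  item 6: 1
  item 8: 3
  item 11: 5
  item 20: 1
Sum = 5 + 2 + 1 + 3 + 5 + 1 = 17

17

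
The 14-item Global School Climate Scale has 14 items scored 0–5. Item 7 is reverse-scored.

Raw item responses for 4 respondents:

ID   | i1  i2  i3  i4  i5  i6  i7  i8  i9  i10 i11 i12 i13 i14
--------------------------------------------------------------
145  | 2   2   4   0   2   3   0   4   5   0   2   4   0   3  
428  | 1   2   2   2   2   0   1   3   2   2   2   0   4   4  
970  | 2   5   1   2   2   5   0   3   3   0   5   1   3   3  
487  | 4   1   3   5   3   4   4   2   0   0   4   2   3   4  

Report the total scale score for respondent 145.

36

Respondent 145 raw: 2, 2, 4, 0, 2, 3, 0, 4, 5, 0, 2, 4, 0, 3.
Reverse-coded (reversed = (0+5) − raw = 5 − raw):
  item 1: 2
  item 2: 2
  item 3: 4
  item 4: 0
  item 5: 2
  item 6: 3
  item 7: 5 − 0 = 5
  item 8: 4
  item 9: 5
  item 10: 0
  item 11: 2
  item 12: 4
  item 13: 0
  item 14: 3
Sum = 2 + 2 + 4 + 0 + 2 + 3 + 5 + 4 + 5 + 0 + 2 + 4 + 0 + 3 = 36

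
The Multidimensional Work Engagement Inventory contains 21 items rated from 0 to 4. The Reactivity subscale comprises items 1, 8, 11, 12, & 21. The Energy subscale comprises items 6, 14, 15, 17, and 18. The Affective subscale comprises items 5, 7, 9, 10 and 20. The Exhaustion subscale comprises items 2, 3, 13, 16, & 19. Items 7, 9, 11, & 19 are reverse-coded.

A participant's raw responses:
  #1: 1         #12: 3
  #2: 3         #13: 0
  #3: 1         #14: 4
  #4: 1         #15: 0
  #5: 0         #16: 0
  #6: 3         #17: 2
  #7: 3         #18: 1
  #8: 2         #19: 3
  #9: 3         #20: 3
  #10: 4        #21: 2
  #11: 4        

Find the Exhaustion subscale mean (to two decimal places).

Exhaustion items: 2, 3, 13, 16, 19.
Of these, item 19 is reverse-coded; reversed = (0+4) − raw = 4 − raw.
  item 2: 3
  item 3: 1
  item 13: 0
  item 16: 0
  item 19: 4 − 3 = 1
Sum = 3 + 1 + 0 + 0 + 1 = 5
Mean = 5 / 5 = 1.00

1.00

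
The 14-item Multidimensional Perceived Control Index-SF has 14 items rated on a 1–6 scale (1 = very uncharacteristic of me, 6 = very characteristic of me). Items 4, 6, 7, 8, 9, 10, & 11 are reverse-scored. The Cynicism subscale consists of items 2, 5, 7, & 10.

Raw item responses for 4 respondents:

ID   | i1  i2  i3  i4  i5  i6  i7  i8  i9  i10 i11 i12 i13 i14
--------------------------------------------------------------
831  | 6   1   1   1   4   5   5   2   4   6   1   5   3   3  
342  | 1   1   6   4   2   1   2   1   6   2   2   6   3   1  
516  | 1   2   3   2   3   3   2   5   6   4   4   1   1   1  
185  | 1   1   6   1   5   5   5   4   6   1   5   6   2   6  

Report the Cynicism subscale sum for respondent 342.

13

Respondent 342 raw: 1, 1, 6, 4, 2, 1, 2, 1, 6, 2, 2, 6, 3, 1.
Cynicism items: 2, 5, 7, 10.
Reverse-coded (reversed = (1+6) − raw = 7 − raw):
  item 2: 1
  item 5: 2
  item 7: 7 − 2 = 5
  item 10: 7 − 2 = 5
Sum = 1 + 2 + 5 + 5 = 13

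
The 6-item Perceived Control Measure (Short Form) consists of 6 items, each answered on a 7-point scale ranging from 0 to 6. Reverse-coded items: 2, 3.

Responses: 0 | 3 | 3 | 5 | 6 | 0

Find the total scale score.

Apply reverse scoring (reversed = (0+6) − raw = 6 − raw):
  item 2: 6 − 3 = 3
  item 3: 6 − 3 = 3
After reverse-coding: 0, 3, 3, 5, 6, 0
Total = 0 + 3 + 3 + 5 + 6 + 0 = 17

17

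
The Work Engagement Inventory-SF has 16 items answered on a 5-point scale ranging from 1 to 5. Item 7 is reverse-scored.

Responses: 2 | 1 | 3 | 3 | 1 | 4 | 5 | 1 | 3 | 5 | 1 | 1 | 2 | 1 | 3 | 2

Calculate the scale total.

34

Apply reverse scoring (on a 1–5 scale, reversed = 6 − raw):
  item 7: 6 − 5 = 1
After reverse-coding: 2, 1, 3, 3, 1, 4, 1, 1, 3, 5, 1, 1, 2, 1, 3, 2
Total = 2 + 1 + 3 + 3 + 1 + 4 + 1 + 1 + 3 + 5 + 1 + 1 + 2 + 1 + 3 + 2 = 34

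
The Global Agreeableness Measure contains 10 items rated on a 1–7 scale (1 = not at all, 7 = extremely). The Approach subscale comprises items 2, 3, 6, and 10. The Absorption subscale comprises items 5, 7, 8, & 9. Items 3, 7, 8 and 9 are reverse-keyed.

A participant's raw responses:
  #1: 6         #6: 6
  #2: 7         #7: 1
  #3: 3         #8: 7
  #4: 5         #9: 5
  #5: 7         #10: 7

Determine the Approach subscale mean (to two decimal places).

Approach items: 2, 3, 6, 10.
Of these, item 3 is reverse-keyed; reversed = (1+7) − raw = 8 − raw.
  item 2: 7
  item 3: 8 − 3 = 5
  item 6: 6
  item 10: 7
Sum = 7 + 5 + 6 + 7 = 25
Mean = 25 / 4 = 6.25

6.25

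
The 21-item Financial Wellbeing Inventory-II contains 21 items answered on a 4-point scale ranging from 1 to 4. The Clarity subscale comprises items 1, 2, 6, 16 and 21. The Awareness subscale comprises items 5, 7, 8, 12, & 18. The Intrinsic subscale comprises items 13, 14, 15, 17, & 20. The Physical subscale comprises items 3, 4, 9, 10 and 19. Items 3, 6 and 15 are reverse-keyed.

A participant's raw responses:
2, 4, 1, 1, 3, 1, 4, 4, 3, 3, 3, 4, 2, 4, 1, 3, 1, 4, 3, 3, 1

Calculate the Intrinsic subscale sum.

14

Intrinsic items: 13, 14, 15, 17, 20.
Of these, item 15 is reverse-keyed; on a 1–4 scale, reversed = 5 − raw.
  item 13: 2
  item 14: 4
  item 15: 5 − 1 = 4
  item 17: 1
  item 20: 3
Sum = 2 + 4 + 4 + 1 + 3 = 14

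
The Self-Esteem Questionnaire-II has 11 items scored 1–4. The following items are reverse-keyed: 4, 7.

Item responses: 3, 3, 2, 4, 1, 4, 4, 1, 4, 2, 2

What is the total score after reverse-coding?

Apply reverse scoring (reverse-coded value = 5 − response):
  item 4: 5 − 4 = 1
  item 7: 5 − 4 = 1
Scored responses: 3, 3, 2, 1, 1, 4, 1, 1, 4, 2, 2
Total = 3 + 3 + 2 + 1 + 1 + 4 + 1 + 1 + 4 + 2 + 2 = 24

24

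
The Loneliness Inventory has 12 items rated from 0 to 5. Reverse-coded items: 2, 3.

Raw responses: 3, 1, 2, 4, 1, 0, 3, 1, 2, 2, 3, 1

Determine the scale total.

27

Reverse-coded items (reversed = (0+5) − raw = 5 − raw):
  item 2: 5 − 1 = 4
  item 3: 5 − 2 = 3
Scored items: 3, 4, 3, 4, 1, 0, 3, 1, 2, 2, 3, 1
Total = 3 + 4 + 3 + 4 + 1 + 0 + 3 + 1 + 2 + 2 + 3 + 1 = 27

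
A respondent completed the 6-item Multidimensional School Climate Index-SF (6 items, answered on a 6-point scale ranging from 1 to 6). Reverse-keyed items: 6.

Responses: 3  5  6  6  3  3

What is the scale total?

27

Reverse-coded items (reversed = (1+6) − raw = 7 − raw):
  item 6: 7 − 3 = 4
Scored items: 3, 5, 6, 6, 3, 4
Total = 3 + 5 + 6 + 6 + 3 + 4 = 27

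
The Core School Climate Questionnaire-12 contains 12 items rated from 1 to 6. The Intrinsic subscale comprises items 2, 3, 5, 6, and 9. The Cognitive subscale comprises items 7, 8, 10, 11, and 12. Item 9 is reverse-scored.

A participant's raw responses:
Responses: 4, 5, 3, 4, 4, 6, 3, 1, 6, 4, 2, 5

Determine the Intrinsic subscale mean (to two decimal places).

3.80

Intrinsic items: 2, 3, 5, 6, 9.
Of these, item 9 is reverse-scored; reverse-coded value = 7 − response.
  item 2: 5
  item 3: 3
  item 5: 4
  item 6: 6
  item 9: 7 − 6 = 1
Sum = 5 + 3 + 4 + 6 + 1 = 19
Mean = 19 / 5 = 3.80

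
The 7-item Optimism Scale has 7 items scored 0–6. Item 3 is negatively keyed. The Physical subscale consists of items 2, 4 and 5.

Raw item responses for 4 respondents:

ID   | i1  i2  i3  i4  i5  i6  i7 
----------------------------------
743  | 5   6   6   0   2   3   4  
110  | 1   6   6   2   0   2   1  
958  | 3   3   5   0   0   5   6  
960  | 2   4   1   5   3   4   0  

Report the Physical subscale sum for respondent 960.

12

Respondent 960 raw: 2, 4, 1, 5, 3, 4, 0.
Physical items: 2, 4, 5.
Reverse-coded (reversed = (0+6) − raw = 6 − raw):
  item 2: 4
  item 4: 5
  item 5: 3
Sum = 4 + 5 + 3 = 12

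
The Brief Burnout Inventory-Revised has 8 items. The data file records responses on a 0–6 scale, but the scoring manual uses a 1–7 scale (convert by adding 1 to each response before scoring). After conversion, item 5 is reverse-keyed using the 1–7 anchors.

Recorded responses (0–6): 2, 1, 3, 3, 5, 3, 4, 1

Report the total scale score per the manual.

Convert to 1–7: 3, 2, 4, 4, 6, 4, 5, 2
Reverse-coded (reverse-coded value = 8 − response):
  item 5: 8 − 6 = 2
Scored: 3, 2, 4, 4, 2, 4, 5, 2
Total = 26

26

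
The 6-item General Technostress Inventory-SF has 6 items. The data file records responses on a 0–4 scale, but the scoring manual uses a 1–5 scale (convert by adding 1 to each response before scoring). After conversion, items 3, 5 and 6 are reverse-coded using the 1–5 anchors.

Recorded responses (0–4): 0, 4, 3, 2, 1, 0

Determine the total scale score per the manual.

20

Convert to 1–5: 1, 5, 4, 3, 2, 1
Reverse-coded (on a 1–5 scale, reversed = 6 − raw):
  item 3: 6 − 4 = 2
  item 5: 6 − 2 = 4
  item 6: 6 − 1 = 5
Scored: 1, 5, 2, 3, 4, 5
Total = 20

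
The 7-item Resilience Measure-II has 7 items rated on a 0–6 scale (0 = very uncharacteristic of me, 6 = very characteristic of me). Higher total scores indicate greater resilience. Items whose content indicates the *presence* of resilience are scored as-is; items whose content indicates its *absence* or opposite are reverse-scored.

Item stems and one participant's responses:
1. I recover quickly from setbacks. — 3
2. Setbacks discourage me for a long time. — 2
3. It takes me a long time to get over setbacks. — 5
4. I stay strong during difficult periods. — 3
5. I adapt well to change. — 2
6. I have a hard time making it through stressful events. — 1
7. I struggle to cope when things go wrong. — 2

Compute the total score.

Items 2, 3, 6, 7 describe the absence/opposite of resilience → reverse-score.
reversed = (0+6) − raw = 6 − raw.
  item 1: 3
  item 2: 6 − 2 = 4
  item 3: 6 − 5 = 1
  item 4: 3
  item 5: 2
  item 6: 6 − 1 = 5
  item 7: 6 − 2 = 4
Total = 3 + 4 + 1 + 3 + 2 + 5 + 4 = 22

22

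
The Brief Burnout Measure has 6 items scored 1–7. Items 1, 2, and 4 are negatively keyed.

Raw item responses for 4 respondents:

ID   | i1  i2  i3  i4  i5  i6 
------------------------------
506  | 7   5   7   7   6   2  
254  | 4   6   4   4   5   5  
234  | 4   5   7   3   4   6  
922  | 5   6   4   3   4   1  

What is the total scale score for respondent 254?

Respondent 254 raw: 4, 6, 4, 4, 5, 5.
Reverse-coded (reverse-coded value = 8 − response):
  item 1: 8 − 4 = 4
  item 2: 8 − 6 = 2
  item 3: 4
  item 4: 8 − 4 = 4
  item 5: 5
  item 6: 5
Sum = 4 + 2 + 4 + 4 + 5 + 5 = 24

24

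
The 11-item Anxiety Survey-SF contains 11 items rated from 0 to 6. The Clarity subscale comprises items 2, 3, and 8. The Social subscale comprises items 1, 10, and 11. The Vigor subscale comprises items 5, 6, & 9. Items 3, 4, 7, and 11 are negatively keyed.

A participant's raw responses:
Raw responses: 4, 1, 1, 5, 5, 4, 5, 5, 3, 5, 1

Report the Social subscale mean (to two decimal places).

4.67

Social items: 1, 10, 11.
Of these, item 11 is negatively keyed; on a 0–6 scale, reversed = 6 − raw.
  item 1: 4
  item 10: 5
  item 11: 6 − 1 = 5
Sum = 4 + 5 + 5 = 14
Mean = 14 / 3 = 4.67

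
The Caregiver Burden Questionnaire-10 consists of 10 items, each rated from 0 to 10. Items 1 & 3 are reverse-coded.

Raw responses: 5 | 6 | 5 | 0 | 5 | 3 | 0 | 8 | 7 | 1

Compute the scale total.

Apply reverse scoring (reverse-coded value = 10 − response):
  item 1: 10 − 5 = 5
  item 3: 10 − 5 = 5
Scored responses: 5, 6, 5, 0, 5, 3, 0, 8, 7, 1
Total = 5 + 6 + 5 + 0 + 5 + 3 + 0 + 8 + 7 + 1 = 40

40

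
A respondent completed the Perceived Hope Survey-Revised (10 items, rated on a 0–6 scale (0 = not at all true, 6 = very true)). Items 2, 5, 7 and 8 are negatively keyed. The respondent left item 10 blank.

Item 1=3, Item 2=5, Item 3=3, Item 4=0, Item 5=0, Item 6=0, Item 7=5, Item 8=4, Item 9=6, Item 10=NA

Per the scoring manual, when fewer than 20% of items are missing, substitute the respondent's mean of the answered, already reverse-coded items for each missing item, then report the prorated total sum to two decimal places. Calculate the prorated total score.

24.44

Reverse-coded (on a 0–6 scale, reversed = 6 − raw):
  item 2: 6 − 5 = 1
  item 5: 6 − 0 = 6
  item 7: 6 − 5 = 1
  item 8: 6 − 4 = 2
Completed scored items (9 of 10): 3, 1, 3, 0, 6, 0, 1, 2, 6; sum = 22.
Person mean = 22 / 9 ≈ 2.4444
Prorated total = (22 / 9) × 10 = 24.44 (to 2 dp)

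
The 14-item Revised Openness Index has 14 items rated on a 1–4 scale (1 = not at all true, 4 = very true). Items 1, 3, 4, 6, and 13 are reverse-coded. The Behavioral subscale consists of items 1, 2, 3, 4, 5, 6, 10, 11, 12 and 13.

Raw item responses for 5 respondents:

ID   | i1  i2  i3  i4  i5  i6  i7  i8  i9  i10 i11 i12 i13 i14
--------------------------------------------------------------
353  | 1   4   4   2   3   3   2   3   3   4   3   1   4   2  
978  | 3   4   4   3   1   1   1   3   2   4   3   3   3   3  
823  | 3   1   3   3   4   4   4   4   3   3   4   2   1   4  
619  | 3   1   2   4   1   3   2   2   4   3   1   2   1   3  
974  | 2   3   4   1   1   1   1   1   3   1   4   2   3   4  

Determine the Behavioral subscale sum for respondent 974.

25

Respondent 974 raw: 2, 3, 4, 1, 1, 1, 1, 1, 3, 1, 4, 2, 3, 4.
Behavioral items: 1, 2, 3, 4, 5, 6, 10, 11, 12, 13.
Reverse-coded (reverse-coded value = 5 − response):
  item 1: 5 − 2 = 3
  item 2: 3
  item 3: 5 − 4 = 1
  item 4: 5 − 1 = 4
  item 5: 1
  item 6: 5 − 1 = 4
  item 10: 1
  item 11: 4
  item 12: 2
  item 13: 5 − 3 = 2
Sum = 3 + 3 + 1 + 4 + 1 + 4 + 1 + 4 + 2 + 2 = 25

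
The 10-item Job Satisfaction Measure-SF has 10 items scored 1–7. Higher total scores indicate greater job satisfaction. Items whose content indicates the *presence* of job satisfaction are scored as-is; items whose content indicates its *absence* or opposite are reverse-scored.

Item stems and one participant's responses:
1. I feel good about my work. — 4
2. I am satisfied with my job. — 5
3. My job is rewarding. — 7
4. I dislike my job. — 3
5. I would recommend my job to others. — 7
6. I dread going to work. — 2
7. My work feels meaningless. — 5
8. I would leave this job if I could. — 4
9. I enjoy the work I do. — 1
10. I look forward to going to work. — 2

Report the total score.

44

Items 4, 6, 7, 8 describe the absence/opposite of job satisfaction → reverse-score.
reversed = (1+7) − raw = 8 − raw.
  item 1: 4
  item 2: 5
  item 3: 7
  item 4: 8 − 3 = 5
  item 5: 7
  item 6: 8 − 2 = 6
  item 7: 8 − 5 = 3
  item 8: 8 − 4 = 4
  item 9: 1
  item 10: 2
Total = 4 + 5 + 7 + 5 + 7 + 6 + 3 + 4 + 1 + 2 = 44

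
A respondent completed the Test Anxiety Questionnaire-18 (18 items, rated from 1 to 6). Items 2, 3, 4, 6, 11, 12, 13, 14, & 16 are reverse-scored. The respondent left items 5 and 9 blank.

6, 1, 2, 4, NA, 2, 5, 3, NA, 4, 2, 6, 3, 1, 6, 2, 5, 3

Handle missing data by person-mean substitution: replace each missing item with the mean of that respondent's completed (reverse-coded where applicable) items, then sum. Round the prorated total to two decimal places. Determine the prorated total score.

Reverse-coded (on a 1–6 scale, reversed = 7 − raw):
  item 2: 7 − 1 = 6
  item 3: 7 − 2 = 5
  item 4: 7 − 4 = 3
  item 6: 7 − 2 = 5
  item 11: 7 − 2 = 5
  item 12: 7 − 6 = 1
  item 13: 7 − 3 = 4
  item 14: 7 − 1 = 6
  item 16: 7 − 2 = 5
Completed scored items (16 of 18): 6, 6, 5, 3, 5, 5, 3, 4, 5, 1, 4, 6, 6, 5, 5, 3; sum = 72.
Person mean = 72 / 16 ≈ 4.5000
Prorated total = (72 / 16) × 18 = 81.00 (to 2 dp)

81.00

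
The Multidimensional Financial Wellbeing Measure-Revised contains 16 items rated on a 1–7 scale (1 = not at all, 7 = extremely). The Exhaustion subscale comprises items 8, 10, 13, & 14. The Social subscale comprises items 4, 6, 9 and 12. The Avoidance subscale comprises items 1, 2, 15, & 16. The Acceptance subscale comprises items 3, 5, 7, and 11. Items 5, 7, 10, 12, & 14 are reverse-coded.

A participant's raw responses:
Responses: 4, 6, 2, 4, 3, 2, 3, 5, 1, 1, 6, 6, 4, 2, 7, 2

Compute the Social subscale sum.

9

Social items: 4, 6, 9, 12.
Of these, item 12 is reverse-coded; reverse-coded value = 8 − response.
  item 4: 4
  item 6: 2
  item 9: 1
  item 12: 8 − 6 = 2
Sum = 4 + 2 + 1 + 2 = 9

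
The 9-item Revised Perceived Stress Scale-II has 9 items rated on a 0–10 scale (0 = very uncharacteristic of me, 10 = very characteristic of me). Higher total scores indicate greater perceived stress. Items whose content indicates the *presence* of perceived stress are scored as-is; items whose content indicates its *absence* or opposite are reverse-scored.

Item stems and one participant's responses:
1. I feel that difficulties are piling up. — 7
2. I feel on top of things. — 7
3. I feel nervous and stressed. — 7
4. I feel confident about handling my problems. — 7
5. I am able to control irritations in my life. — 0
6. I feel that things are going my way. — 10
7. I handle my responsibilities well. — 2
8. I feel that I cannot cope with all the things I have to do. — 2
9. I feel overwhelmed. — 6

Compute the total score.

46

Items 2, 4, 5, 6, 7 describe the absence/opposite of perceived stress → reverse-score.
reverse-coded value = 10 − response.
  item 1: 7
  item 2: 10 − 7 = 3
  item 3: 7
  item 4: 10 − 7 = 3
  item 5: 10 − 0 = 10
  item 6: 10 − 10 = 0
  item 7: 10 − 2 = 8
  item 8: 2
  item 9: 6
Total = 7 + 3 + 7 + 3 + 10 + 0 + 8 + 2 + 6 = 46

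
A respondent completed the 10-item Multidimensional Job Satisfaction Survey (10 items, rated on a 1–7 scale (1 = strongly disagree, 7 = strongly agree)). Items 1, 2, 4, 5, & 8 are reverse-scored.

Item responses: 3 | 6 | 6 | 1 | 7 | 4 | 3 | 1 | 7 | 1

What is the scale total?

43

Apply reverse scoring (on a 1–7 scale, reversed = 8 − raw):
  item 1: 8 − 3 = 5
  item 2: 8 − 6 = 2
  item 4: 8 − 1 = 7
  item 5: 8 − 7 = 1
  item 8: 8 − 1 = 7
Scored responses: 5, 2, 6, 7, 1, 4, 3, 7, 7, 1
Total = 5 + 2 + 6 + 7 + 1 + 4 + 3 + 7 + 7 + 1 = 43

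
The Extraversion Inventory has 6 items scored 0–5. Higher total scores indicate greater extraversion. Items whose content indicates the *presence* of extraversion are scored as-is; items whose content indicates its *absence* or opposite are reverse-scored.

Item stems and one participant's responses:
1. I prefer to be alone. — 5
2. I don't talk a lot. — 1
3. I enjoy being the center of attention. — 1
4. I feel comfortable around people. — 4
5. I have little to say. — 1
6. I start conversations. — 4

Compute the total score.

Items 1, 2, 5 describe the absence/opposite of extraversion → reverse-score.
on a 0–5 scale, reversed = 5 − raw.
  item 1: 5 − 5 = 0
  item 2: 5 − 1 = 4
  item 3: 1
  item 4: 4
  item 5: 5 − 1 = 4
  item 6: 4
Total = 0 + 4 + 1 + 4 + 4 + 4 = 17

17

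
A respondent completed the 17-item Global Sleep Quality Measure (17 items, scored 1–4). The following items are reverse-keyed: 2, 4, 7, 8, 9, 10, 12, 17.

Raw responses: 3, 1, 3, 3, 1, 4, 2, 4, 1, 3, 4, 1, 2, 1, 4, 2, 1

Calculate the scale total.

Apply reverse scoring (reversed = (1+4) − raw = 5 − raw):
  item 2: 5 − 1 = 4
  item 4: 5 − 3 = 2
  item 7: 5 − 2 = 3
  item 8: 5 − 4 = 1
  item 9: 5 − 1 = 4
  item 10: 5 − 3 = 2
  item 12: 5 − 1 = 4
  item 17: 5 − 1 = 4
Scored items: 3, 4, 3, 2, 1, 4, 3, 1, 4, 2, 4, 4, 2, 1, 4, 2, 4
Total = 3 + 4 + 3 + 2 + 1 + 4 + 3 + 1 + 4 + 2 + 4 + 4 + 2 + 1 + 4 + 2 + 4 = 48

48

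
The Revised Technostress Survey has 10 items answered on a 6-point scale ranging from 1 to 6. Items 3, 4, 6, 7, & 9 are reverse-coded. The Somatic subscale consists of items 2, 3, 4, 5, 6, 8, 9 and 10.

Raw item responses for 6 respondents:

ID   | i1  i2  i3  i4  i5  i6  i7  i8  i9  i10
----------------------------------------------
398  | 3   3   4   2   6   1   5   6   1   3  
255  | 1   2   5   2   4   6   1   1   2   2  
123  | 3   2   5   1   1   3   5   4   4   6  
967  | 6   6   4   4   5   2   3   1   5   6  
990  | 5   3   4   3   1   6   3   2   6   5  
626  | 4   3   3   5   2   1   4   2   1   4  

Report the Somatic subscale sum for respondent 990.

Respondent 990 raw: 5, 3, 4, 3, 1, 6, 3, 2, 6, 5.
Somatic items: 2, 3, 4, 5, 6, 8, 9, 10.
Reverse-coded (reverse-coded value = 7 − response):
  item 2: 3
  item 3: 7 − 4 = 3
  item 4: 7 − 3 = 4
  item 5: 1
  item 6: 7 − 6 = 1
  item 8: 2
  item 9: 7 − 6 = 1
  item 10: 5
Sum = 3 + 3 + 4 + 1 + 1 + 2 + 1 + 5 = 20

20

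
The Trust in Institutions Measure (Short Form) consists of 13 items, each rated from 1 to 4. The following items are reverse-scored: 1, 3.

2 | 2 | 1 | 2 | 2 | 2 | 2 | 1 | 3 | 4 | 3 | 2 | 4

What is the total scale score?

Reverse-coded items (reversed = (1+4) − raw = 5 − raw):
  item 1: 5 − 2 = 3
  item 3: 5 − 1 = 4
Scored responses: 3, 2, 4, 2, 2, 2, 2, 1, 3, 4, 3, 2, 4
Total = 3 + 2 + 4 + 2 + 2 + 2 + 2 + 1 + 3 + 4 + 3 + 2 + 4 = 34

34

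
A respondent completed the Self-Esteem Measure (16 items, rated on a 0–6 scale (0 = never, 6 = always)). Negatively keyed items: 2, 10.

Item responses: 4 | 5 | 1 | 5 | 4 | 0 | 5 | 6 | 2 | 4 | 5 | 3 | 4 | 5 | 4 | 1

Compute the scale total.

52

Reverse-coded items (on a 0–6 scale, reversed = 6 − raw):
  item 2: 6 − 5 = 1
  item 10: 6 − 4 = 2
After reverse-coding: 4, 1, 1, 5, 4, 0, 5, 6, 2, 2, 5, 3, 4, 5, 4, 1
Total = 4 + 1 + 1 + 5 + 4 + 0 + 5 + 6 + 2 + 2 + 5 + 3 + 4 + 5 + 4 + 1 = 52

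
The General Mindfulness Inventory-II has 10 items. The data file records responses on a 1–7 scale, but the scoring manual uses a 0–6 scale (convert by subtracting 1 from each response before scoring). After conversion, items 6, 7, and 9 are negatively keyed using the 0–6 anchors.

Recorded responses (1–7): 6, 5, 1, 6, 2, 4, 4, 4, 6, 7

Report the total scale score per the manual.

Convert to 0–6: 5, 4, 0, 5, 1, 3, 3, 3, 5, 6
Reverse-coded (reverse-coded value = 6 − response):
  item 6: 6 − 3 = 3
  item 7: 6 − 3 = 3
  item 9: 6 − 5 = 1
Scored: 5, 4, 0, 5, 1, 3, 3, 3, 1, 6
Total = 31

31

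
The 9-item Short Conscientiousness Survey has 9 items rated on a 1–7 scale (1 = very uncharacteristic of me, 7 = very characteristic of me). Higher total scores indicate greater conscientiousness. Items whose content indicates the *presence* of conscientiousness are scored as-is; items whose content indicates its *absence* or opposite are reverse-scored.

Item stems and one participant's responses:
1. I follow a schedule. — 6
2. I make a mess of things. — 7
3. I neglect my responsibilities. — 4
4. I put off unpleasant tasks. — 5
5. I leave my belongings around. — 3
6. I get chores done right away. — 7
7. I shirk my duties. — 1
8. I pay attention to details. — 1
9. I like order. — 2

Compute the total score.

Items 2, 3, 4, 5, 7 describe the absence/opposite of conscientiousness → reverse-score.
reverse-coded value = 8 − response.
  item 1: 6
  item 2: 8 − 7 = 1
  item 3: 8 − 4 = 4
  item 4: 8 − 5 = 3
  item 5: 8 − 3 = 5
  item 6: 7
  item 7: 8 − 1 = 7
  item 8: 1
  item 9: 2
Total = 6 + 1 + 4 + 3 + 5 + 7 + 7 + 1 + 2 = 36

36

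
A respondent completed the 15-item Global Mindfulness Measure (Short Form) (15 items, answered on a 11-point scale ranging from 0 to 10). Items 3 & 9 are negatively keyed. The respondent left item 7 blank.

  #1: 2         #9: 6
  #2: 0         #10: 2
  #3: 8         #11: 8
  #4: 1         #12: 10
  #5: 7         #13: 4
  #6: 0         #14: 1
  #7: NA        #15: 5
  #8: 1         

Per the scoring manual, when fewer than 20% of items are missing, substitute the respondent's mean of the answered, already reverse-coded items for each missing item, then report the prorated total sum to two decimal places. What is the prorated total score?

50.36

Reverse-coded (reverse-coded value = 10 − response):
  item 3: 10 − 8 = 2
  item 9: 10 − 6 = 4
Completed scored items (14 of 15): 2, 0, 2, 1, 7, 0, 1, 4, 2, 8, 10, 4, 1, 5; sum = 47.
Person mean = 47 / 14 ≈ 3.3571
Prorated total = (47 / 14) × 15 = 50.36 (to 2 dp)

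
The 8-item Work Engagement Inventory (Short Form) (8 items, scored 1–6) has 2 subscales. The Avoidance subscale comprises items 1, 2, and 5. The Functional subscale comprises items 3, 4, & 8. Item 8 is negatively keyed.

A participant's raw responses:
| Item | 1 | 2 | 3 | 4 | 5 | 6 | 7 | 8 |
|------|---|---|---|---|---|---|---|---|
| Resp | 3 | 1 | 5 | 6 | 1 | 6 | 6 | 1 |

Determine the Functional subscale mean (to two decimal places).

5.67

Functional items: 3, 4, 8.
Of these, item 8 is negatively keyed; on a 1–6 scale, reversed = 7 − raw.
  item 3: 5
  item 4: 6
  item 8: 7 − 1 = 6
Sum = 5 + 6 + 6 = 17
Mean = 17 / 3 = 5.67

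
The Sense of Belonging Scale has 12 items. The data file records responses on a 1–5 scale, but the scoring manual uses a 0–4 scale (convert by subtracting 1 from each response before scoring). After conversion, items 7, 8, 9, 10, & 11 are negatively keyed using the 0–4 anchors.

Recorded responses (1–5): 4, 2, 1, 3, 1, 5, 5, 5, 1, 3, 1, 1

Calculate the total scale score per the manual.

20

Convert to 0–4: 3, 1, 0, 2, 0, 4, 4, 4, 0, 2, 0, 0
Reverse-coded (on a 0–4 scale, reversed = 4 − raw):
  item 7: 4 − 4 = 0
  item 8: 4 − 4 = 0
  item 9: 4 − 0 = 4
  item 10: 4 − 2 = 2
  item 11: 4 − 0 = 4
Scored: 3, 1, 0, 2, 0, 4, 0, 0, 4, 2, 4, 0
Total = 20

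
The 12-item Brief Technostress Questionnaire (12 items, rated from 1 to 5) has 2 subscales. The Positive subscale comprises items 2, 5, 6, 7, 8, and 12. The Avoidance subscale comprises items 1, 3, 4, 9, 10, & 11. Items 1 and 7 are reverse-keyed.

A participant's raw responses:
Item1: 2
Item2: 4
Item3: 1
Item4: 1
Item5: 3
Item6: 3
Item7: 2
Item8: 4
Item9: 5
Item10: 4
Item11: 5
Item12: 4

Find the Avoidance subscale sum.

Avoidance items: 1, 3, 4, 9, 10, 11.
Of these, item 1 is reverse-keyed; on a 1–5 scale, reversed = 6 − raw.
  item 1: 6 − 2 = 4
  item 3: 1
  item 4: 1
  item 9: 5
  item 10: 4
  item 11: 5
Sum = 4 + 1 + 1 + 5 + 4 + 5 = 20

20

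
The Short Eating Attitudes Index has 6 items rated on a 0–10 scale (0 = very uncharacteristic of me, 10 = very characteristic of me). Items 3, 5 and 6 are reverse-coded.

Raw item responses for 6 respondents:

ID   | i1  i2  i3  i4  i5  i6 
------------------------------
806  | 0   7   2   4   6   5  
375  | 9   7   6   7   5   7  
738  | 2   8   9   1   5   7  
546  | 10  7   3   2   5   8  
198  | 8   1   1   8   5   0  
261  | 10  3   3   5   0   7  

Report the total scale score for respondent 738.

Respondent 738 raw: 2, 8, 9, 1, 5, 7.
Reverse-coded (on a 0–10 scale, reversed = 10 − raw):
  item 1: 2
  item 2: 8
  item 3: 10 − 9 = 1
  item 4: 1
  item 5: 10 − 5 = 5
  item 6: 10 − 7 = 3
Sum = 2 + 8 + 1 + 1 + 5 + 3 = 20

20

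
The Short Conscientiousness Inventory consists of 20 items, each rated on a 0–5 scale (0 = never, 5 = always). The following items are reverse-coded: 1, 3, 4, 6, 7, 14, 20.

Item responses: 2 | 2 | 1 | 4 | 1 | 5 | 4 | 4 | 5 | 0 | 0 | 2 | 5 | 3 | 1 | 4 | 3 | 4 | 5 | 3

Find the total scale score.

49

Apply reverse scoring (reverse-coded value = 5 − response):
  item 1: 5 − 2 = 3
  item 3: 5 − 1 = 4
  item 4: 5 − 4 = 1
  item 6: 5 − 5 = 0
  item 7: 5 − 4 = 1
  item 14: 5 − 3 = 2
  item 20: 5 − 3 = 2
Scored responses: 3, 2, 4, 1, 1, 0, 1, 4, 5, 0, 0, 2, 5, 2, 1, 4, 3, 4, 5, 2
Total = 3 + 2 + 4 + 1 + 1 + 0 + 1 + 4 + 5 + 0 + 0 + 2 + 5 + 2 + 1 + 4 + 3 + 4 + 5 + 2 = 49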